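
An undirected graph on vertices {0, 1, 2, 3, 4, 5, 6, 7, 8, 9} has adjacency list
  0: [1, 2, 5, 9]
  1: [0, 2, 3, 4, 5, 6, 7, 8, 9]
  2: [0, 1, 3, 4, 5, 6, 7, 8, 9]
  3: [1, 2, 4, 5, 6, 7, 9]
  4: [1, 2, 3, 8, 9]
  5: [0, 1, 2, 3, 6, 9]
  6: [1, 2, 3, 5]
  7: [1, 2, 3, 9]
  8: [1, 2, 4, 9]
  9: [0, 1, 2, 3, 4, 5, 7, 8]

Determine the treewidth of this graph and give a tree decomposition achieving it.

Treewidth 4.
One such decomposition:
Bags: B1 = {1, 2, 3, 4, 9}  B2 = {1, 2, 4, 8, 9}  B3 = {1, 2, 3, 7, 9}  B4 = {1, 2, 3, 5, 9}  B5 = {1, 2, 3, 5, 6}  B6 = {0, 1, 2, 5, 9}
Tree: B1–B2, B1–B3, B1–B4, B4–B5, B4–B6

Each bag holds 5 vertices, so the decomposition has width 4, which upper-bounds the treewidth. For the lower bound, the 5 vertices {0, 1, 2, 5, 9} are pairwise adjacent, and any tree decomposition puts a clique entirely inside one bag — forcing width ≥ 4. Therefore the treewidth is 4.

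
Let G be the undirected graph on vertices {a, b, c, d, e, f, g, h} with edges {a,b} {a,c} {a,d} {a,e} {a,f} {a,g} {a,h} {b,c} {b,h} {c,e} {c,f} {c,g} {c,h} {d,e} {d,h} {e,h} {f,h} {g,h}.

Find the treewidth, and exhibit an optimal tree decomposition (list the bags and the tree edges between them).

Each bag holds 4 vertices, so the decomposition has width 3, which upper-bounds the treewidth. For the lower bound, the 4 vertices {a, d, e, h} are pairwise adjacent, and any tree decomposition puts a clique entirely inside one bag — forcing width ≥ 3. The upper and lower bounds meet at 3, so that is the treewidth.

Treewidth 3.
One such decomposition:
Bags: B1 = {a, c, g, h}  B2 = {a, c, e, h}  B3 = {a, d, e, h}  B4 = {a, c, f, h}  B5 = {a, b, c, h}
Tree: B1–B2, B2–B3, B1–B4, B1–B5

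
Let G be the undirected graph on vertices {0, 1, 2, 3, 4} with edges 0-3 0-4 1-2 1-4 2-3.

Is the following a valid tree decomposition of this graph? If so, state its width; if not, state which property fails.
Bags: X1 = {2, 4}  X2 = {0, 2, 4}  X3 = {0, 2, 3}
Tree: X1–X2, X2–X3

A tree decomposition must satisfy three properties: every vertex lies in some bag; for every edge, both endpoints lie together in some bag; and for every vertex, the bags containing it form a connected subtree. Here vertex 1 appears in no bag, so the decomposition is invalid.

No — vertex 1 appears in no bag.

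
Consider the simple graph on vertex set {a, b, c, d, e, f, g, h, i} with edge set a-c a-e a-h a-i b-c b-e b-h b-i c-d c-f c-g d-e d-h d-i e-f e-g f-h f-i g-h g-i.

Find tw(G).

4

A width-4 tree decomposition is:
Bags: B1 = {b, c, e, h, i}  B2 = {c, e, f, h, i}  B3 = {c, d, e, h, i}  B4 = {a, c, e, h, i}  B5 = {c, e, g, h, i}
Tree: B1–B2, B2–B3, B3–B4, B4–B5
Each bag holds 5 vertices, so the decomposition has width 4, which upper-bounds the treewidth. For the lower bound: the 5 vertex sets {b,i}, {f,h}, {c,d}, {e}, {a} are disjoint, each induces a connected subgraph, and every pair is joined by at least one edge of G. Contracting each set to a single vertex therefore yields K_{5} as a minor, and since treewidth is minor-monotone, tw(G) ≥ tw(K_{5}) = 4. Hence tw(G) = 4 exactly.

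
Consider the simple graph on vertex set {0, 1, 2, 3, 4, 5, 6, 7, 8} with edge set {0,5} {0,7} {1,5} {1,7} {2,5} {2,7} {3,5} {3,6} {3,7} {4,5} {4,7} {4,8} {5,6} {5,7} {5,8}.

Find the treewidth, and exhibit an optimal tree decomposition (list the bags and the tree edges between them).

Treewidth 2.
One optimal decomposition is:
Bags: B1 = {4, 5, 7}  B2 = {2, 5, 7}  B3 = {3, 5, 7}  B4 = {3, 5, 6}  B5 = {1, 5, 7}  B6 = {4, 5, 8}  B7 = {0, 5, 7}
Tree: B1–B2, B1–B3, B3–B4, B3–B5, B1–B6, B1–B7

Every bag has size at most 3, so the width is 3 − 1 = 2 and tw(G) ≤ 2. For the lower bound, the 3 vertices {4, 5, 8} are pairwise adjacent, and any tree decomposition puts a clique entirely inside one bag — forcing width ≥ 2. The upper and lower bounds meet at 2, so that is the treewidth.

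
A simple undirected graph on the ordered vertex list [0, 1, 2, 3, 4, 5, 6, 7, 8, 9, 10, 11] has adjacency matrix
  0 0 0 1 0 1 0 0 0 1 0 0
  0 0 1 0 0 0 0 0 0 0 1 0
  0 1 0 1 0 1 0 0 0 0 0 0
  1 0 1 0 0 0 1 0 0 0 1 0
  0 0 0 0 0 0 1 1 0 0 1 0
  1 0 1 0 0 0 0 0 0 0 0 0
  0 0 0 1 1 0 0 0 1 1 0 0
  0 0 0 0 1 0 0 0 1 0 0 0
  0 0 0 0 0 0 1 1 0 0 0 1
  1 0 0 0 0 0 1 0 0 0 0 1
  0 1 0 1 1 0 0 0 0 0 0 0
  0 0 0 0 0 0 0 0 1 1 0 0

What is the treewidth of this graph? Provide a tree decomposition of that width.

Treewidth 3.
Bags: B1 = {1, 2, 5, 10}  B2 = {2, 3, 5, 10}  B3 = {0, 3, 5, 10}  B4 = {0, 3, 4, 10}  B5 = {0, 3, 4, 6}  B6 = {0, 4, 6, 9}  B7 = {4, 6, 7, 9}  B8 = {6, 7, 8, 9}  B9 = {7, 8, 9, 11}
Tree: B1–B2, B2–B3, B3–B4, B4–B5, B5–B6, B6–B7, B7–B8, B8–B9

Every bag has size at most 4, so the width is 4 − 1 = 3 and tw(G) ≤ 3. For the lower bound: the 4 vertex sets {1,2,5}, {10}, {3}, {0,4,6,9} are disjoint, each induces a connected subgraph, and every pair is joined by at least one edge of G. Contracting each set to a single vertex therefore yields K_{4} as a minor, and since treewidth is minor-monotone, tw(G) ≥ tw(K_{4}) = 3. The upper and lower bounds meet at 3, so that is the treewidth.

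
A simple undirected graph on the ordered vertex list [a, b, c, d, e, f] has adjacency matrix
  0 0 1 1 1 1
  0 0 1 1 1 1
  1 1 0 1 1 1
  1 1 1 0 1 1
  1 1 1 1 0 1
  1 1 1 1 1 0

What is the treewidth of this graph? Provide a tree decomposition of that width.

Every bag has size at most 5, so the width is 5 − 1 = 4 and tw(G) ≤ 4. On the other hand G contains the 5-clique {a, c, d, e, f}. A clique must lie in a single bag of any decomposition, so no decomposition can have width below 4. The upper and lower bounds meet at 4, so that is the treewidth.

Treewidth 4.
One such decomposition:
Bags: B1 = {b, c, d, e, f}  B2 = {a, c, d, e, f}
Tree: B1–B2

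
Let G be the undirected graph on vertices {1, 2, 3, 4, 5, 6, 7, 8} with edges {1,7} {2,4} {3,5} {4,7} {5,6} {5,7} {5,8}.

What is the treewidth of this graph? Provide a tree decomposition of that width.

Treewidth 1.
One such decomposition:
Bags: B1 = {5, 6}  B2 = {5, 7}  B3 = {3, 5}  B4 = {4, 7}  B5 = {2, 4}  B6 = {5, 8}  B7 = {1, 7}
Tree: B1–B2, B1–B3, B2–B4, B4–B5, B3–B6, B4–B7

Each bag holds 2 vertices, so the decomposition has width 1, which upper-bounds the treewidth. Any graph with an edge has treewidth ≥ 1, and G has the edge 5–6. The upper and lower bounds meet at 1, so that is the treewidth.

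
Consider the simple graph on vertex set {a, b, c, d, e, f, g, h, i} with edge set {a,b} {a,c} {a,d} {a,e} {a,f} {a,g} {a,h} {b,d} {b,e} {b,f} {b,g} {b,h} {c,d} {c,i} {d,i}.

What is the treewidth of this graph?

A width-2 tree decomposition is:
Bags: B1 = {a, b, g}  B2 = {a, b, f}  B3 = {a, b, d}  B4 = {a, b, h}  B5 = {a, b, e}  B6 = {a, c, d}  B7 = {c, d, i}
Tree: B1–B2, B1–B3, B1–B4, B4–B5, B3–B6, B6–B7
Each bag holds 3 vertices, so the decomposition has width 2, which upper-bounds the treewidth. For the lower bound, the 3 vertices {a, c, d} are pairwise adjacent, and any tree decomposition puts a clique entirely inside one bag — forcing width ≥ 2. Hence tw(G) = 2 exactly.

2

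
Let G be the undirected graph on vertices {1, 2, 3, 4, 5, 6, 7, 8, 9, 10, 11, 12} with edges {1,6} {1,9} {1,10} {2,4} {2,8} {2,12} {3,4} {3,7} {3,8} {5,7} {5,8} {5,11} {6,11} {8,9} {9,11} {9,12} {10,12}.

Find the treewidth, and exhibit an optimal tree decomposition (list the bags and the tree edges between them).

Every bag has size at most 4, so the width is 4 − 1 = 3 and tw(G) ≤ 3. For the lower bound: the 4 vertex sets {1,6,10}, {12}, {9}, {2,5,8,11} are disjoint, each induces a connected subgraph, and every pair is joined by at least one edge of G. Contracting each set to a single vertex therefore yields K_{4} as a minor, and since treewidth is minor-monotone, tw(G) ≥ tw(K_{4}) = 3. The upper and lower bounds meet at 3, so that is the treewidth.

Treewidth 3.
One such decomposition:
Bags: B1 = {1, 6, 10, 12}  B2 = {1, 6, 9, 12}  B3 = {6, 9, 11, 12}  B4 = {2, 9, 11, 12}  B5 = {2, 8, 9, 11}  B6 = {2, 5, 8, 11}  B7 = {2, 4, 5, 8}  B8 = {3, 4, 5, 8}  B9 = {3, 4, 5, 7}
Tree: B1–B2, B2–B3, B3–B4, B4–B5, B5–B6, B6–B7, B7–B8, B8–B9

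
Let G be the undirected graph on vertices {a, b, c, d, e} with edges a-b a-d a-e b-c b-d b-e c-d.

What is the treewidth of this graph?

A width-2 tree decomposition is:
Bags: B1 = {a, b, e}  B2 = {a, b, d}  B3 = {b, c, d}
Tree: B1–B2, B2–B3
Each bag holds 3 vertices, so the decomposition has width 2, which upper-bounds the treewidth. Conversely, {b, c, d} is a clique of size 3, and the vertices of any clique must share a bag in every tree decomposition; so some bag has ≥ 3 vertices and tw(G) ≥ 2. The upper and lower bounds meet at 2, so that is the treewidth.

2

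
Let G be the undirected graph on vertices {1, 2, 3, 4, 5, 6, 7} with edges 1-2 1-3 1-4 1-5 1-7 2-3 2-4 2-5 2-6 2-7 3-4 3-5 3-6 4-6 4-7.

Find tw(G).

3

A width-3 tree decomposition is:
Bags: B1 = {1, 2, 3, 4}  B2 = {2, 3, 4, 6}  B3 = {1, 2, 4, 7}  B4 = {1, 2, 3, 5}
Tree: B1–B2, B1–B3, B1–B4
The largest bag has 4 vertices, giving width 3; this decomposition certifies tw(G) ≤ 3. For the lower bound, the 4 vertices {1, 2, 3, 4} are pairwise adjacent, and any tree decomposition puts a clique entirely inside one bag — forcing width ≥ 3. The upper and lower bounds meet at 3, so that is the treewidth.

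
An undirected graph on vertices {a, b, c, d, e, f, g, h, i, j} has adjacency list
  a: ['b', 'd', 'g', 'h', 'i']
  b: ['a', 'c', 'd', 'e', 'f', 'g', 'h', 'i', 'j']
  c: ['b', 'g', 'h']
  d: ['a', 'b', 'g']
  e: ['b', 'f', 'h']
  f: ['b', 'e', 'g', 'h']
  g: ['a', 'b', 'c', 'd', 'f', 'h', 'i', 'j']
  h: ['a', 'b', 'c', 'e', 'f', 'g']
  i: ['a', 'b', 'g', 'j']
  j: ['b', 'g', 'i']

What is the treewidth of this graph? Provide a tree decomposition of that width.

Treewidth 3.
Bags: B1 = {a, b, d, g}  B2 = {a, b, g, h}  B3 = {b, f, g, h}  B4 = {a, b, g, i}  B5 = {b, e, f, h}  B6 = {b, c, g, h}  B7 = {b, g, i, j}
Tree: B1–B2, B2–B3, B2–B4, B3–B5, B2–B6, B4–B7

The largest bag has 4 vertices, giving width 3; this decomposition certifies tw(G) ≤ 3. On the other hand G contains the 4-clique {a, b, d, g}. A clique must lie in a single bag of any decomposition, so no decomposition can have width below 3. The upper and lower bounds meet at 3, so that is the treewidth.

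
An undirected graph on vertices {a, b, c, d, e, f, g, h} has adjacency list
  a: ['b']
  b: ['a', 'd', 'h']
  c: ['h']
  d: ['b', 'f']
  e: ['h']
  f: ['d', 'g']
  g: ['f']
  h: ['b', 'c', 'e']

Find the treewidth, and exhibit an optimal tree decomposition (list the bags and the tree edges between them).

Treewidth 1.
Bags: B1 = {d, f}  B2 = {b, d}  B3 = {b, h}  B4 = {a, b}  B5 = {c, h}  B6 = {e, h}  B7 = {f, g}
Tree: B1–B2, B2–B3, B2–B4, B3–B5, B3–B6, B1–B7

Every bag has size at most 2, so the width is 2 − 1 = 1 and tw(G) ≤ 1. Since G has at least one edge (e.g. d–f), it is not an edgeless graph, so tw(G) ≥ 1. Therefore the treewidth is 1.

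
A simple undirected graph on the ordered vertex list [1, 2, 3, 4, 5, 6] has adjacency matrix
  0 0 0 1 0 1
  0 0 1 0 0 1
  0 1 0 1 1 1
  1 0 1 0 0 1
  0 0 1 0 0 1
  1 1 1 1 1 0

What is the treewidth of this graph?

A width-2 tree decomposition is:
Bags: B1 = {3, 4, 6}  B2 = {2, 3, 6}  B3 = {3, 5, 6}  B4 = {1, 4, 6}
Tree: B1–B2, B2–B3, B1–B4
Each bag holds 3 vertices, so the decomposition has width 2, which upper-bounds the treewidth. On the other hand G contains the 3-clique {1, 4, 6}. A clique must lie in a single bag of any decomposition, so no decomposition can have width below 2. Hence tw(G) = 2 exactly.

2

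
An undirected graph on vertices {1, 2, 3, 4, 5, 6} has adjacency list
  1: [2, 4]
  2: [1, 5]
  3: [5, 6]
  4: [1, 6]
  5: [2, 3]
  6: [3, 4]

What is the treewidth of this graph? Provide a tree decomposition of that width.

Each bag holds 3 vertices, so the decomposition has width 2, which upper-bounds the treewidth. The edges 6–4–1–2–5–3–6 form a cycle, so G is not a tree and its treewidth is at least 2. The upper and lower bounds meet at 2, so that is the treewidth.

Treewidth 2.
Bags: B1 = {1, 4, 6}  B2 = {1, 2, 6}  B3 = {2, 5, 6}  B4 = {3, 5, 6}
Tree: B1–B2, B2–B3, B3–B4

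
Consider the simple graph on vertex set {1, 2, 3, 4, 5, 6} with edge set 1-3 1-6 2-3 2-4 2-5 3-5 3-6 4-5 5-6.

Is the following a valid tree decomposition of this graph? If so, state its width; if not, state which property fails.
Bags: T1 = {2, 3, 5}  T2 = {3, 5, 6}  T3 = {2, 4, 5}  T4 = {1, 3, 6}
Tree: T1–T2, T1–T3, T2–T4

Vertex coverage: the bags together contain {1, 2, 3, 4, 5, 6}, the full vertex set. Edge coverage: each edge of G has both endpoints in at least one bag. Running intersection: for every vertex, the bags containing it form a connected subtree. All three properties hold, so this is a valid tree decomposition of width max|bag| − 1 = 2, and hence tw(G) ≤ 2.

Yes; width 2.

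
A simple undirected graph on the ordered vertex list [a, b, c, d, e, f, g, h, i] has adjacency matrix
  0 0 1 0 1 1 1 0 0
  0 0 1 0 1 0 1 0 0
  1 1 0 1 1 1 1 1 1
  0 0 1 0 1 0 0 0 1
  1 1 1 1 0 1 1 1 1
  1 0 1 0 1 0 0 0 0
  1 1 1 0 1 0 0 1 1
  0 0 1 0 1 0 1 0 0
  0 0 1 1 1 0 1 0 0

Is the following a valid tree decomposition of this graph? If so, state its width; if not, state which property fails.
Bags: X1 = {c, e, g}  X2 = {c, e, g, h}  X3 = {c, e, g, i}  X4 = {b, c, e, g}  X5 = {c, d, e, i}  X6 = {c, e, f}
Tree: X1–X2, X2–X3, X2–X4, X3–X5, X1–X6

A tree decomposition must satisfy three properties: every vertex lies in some bag; for every edge, both endpoints lie together in some bag; and for every vertex, the bags containing it form a connected subtree. Here vertex a appears in no bag, so the decomposition is invalid.

No — vertex a appears in no bag.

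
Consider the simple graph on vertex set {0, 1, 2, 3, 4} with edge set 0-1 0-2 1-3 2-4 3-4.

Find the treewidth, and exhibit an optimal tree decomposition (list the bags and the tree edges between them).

Each bag holds 3 vertices, so the decomposition has width 2, which upper-bounds the treewidth. For the lower bound, G contains the cycle 0–1–3–4–2–0, so G is not a forest; only forests have treewidth ≤ 1, hence tw(G) ≥ 2. Combining the bounds, tw(G) = 2.

Treewidth 2.
One optimal decomposition is:
Bags: B1 = {0, 1, 3}  B2 = {0, 3, 4}  B3 = {0, 2, 4}
Tree: B1–B2, B2–B3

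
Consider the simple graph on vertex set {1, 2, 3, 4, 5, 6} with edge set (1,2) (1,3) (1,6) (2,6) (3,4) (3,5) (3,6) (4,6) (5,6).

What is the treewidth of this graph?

A width-2 tree decomposition is:
Bags: B1 = {1, 3, 6}  B2 = {3, 4, 6}  B3 = {1, 2, 6}  B4 = {3, 5, 6}
Tree: B1–B2, B1–B3, B1–B4
Each bag holds 3 vertices, so the decomposition has width 2, which upper-bounds the treewidth. On the other hand G contains the 3-clique {1, 2, 6}. A clique must lie in a single bag of any decomposition, so no decomposition can have width below 2. The upper and lower bounds meet at 2, so that is the treewidth.

2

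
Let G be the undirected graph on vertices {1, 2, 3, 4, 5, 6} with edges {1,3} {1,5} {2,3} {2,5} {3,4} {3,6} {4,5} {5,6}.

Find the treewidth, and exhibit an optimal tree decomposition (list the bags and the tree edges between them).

Treewidth 2.
One optimal decomposition is:
Bags: B1 = {1, 3, 5}  B2 = {3, 5, 6}  B3 = {2, 3, 5}  B4 = {3, 4, 5}
Tree: B1–B2, B2–B3, B3–B4

The largest bag has 3 vertices, giving width 2; this decomposition certifies tw(G) ≤ 2. Since 5–1–3–6–5 is a cycle in G, G is not acyclic. Forests are exactly the graphs of treewidth ≤ 1, so tw(G) ≥ 2. Therefore the treewidth is 2.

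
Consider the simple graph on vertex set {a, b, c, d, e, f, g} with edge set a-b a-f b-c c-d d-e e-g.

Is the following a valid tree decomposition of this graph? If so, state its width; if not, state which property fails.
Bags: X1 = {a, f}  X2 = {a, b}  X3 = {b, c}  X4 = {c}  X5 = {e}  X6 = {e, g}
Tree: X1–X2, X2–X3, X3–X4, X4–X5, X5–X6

No — vertex d appears in no bag.

A tree decomposition must satisfy three properties: every vertex lies in some bag; for every edge, both endpoints lie together in some bag; and for every vertex, the bags containing it form a connected subtree. Here vertex d appears in no bag, so the decomposition is invalid.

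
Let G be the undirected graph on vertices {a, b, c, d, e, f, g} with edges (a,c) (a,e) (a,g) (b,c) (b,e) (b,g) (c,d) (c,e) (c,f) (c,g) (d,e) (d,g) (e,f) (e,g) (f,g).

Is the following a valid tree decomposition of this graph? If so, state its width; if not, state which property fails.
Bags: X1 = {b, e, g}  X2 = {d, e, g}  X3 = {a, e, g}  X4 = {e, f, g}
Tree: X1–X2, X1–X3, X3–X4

A tree decomposition must satisfy three properties: every vertex lies in some bag; for every edge, both endpoints lie together in some bag; and for every vertex, the bags containing it form a connected subtree. Here vertex c appears in no bag, so the decomposition is invalid.

No — vertex c appears in no bag.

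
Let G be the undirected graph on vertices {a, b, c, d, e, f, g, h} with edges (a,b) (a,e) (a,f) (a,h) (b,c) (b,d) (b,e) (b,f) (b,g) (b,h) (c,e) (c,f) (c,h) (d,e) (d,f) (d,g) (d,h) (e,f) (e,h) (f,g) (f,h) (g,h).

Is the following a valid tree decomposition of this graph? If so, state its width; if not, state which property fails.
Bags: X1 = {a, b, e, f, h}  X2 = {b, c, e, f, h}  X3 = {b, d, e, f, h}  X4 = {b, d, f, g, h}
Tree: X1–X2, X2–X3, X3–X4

Yes; width 4.

Every vertex of G appears in some bag (union = {a, b, c, d, e, f, g, h}); every edge is covered by a bag; and for each vertex v the set of bags containing v is connected in the bag tree. The decomposition is therefore valid. The largest bag has 5 vertices, so the width is 4.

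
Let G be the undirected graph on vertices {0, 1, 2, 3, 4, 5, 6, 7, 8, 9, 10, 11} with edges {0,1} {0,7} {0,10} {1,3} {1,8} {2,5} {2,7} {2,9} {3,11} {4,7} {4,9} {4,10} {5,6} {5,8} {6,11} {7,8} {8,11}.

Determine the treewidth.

A width-3 tree decomposition is:
Bags: B1 = {1, 3, 6, 11}  B2 = {1, 6, 8, 11}  B3 = {1, 5, 6, 8}  B4 = {0, 1, 5, 8}  B5 = {0, 5, 7, 8}  B6 = {0, 2, 5, 7}  B7 = {0, 2, 7, 10}  B8 = {2, 4, 7, 10}  B9 = {2, 4, 9, 10}
Tree: B1–B2, B2–B3, B3–B4, B4–B5, B5–B6, B6–B7, B7–B8, B8–B9
Each bag holds 4 vertices, so the decomposition has width 3, which upper-bounds the treewidth. For the lower bound: the 4 vertex sets {3,6,11}, {1}, {8}, {0,2,5,7} are disjoint, each induces a connected subgraph, and every pair is joined by at least one edge of G. Contracting each set to a single vertex therefore yields K_{4} as a minor, and since treewidth is minor-monotone, tw(G) ≥ tw(K_{4}) = 3. Combining the bounds, tw(G) = 3.

3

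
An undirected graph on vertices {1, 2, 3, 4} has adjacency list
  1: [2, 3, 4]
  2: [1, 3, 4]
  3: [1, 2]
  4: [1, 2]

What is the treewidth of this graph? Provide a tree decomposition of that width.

Treewidth 2.
One optimal decomposition is:
Bags: B1 = {1, 2, 3}  B2 = {1, 2, 4}
Tree: B1–B2

The largest bag has 3 vertices, giving width 2; this decomposition certifies tw(G) ≤ 2. For the lower bound, the 3 vertices {1, 2, 3} are pairwise adjacent, and any tree decomposition puts a clique entirely inside one bag — forcing width ≥ 2. Combining the bounds, tw(G) = 2.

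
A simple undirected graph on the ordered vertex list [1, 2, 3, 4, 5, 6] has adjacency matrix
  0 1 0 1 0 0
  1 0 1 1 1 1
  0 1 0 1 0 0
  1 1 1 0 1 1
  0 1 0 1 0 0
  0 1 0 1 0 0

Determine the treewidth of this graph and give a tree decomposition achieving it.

Treewidth 2.
One such decomposition:
Bags: B1 = {1, 2, 4}  B2 = {2, 4, 6}  B3 = {2, 4, 5}  B4 = {2, 3, 4}
Tree: B1–B2, B1–B3, B2–B4

Every bag has size at most 3, so the width is 3 − 1 = 2 and tw(G) ≤ 2. Conversely, {1, 2, 4} is a clique of size 3, and the vertices of any clique must share a bag in every tree decomposition; so some bag has ≥ 3 vertices and tw(G) ≥ 2. Therefore the treewidth is 2.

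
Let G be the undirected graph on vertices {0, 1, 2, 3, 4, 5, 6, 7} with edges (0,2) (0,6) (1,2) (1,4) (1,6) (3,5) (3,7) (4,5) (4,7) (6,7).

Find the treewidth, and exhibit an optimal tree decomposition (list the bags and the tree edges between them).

Every bag has size at most 3, so the width is 3 − 1 = 2 and tw(G) ≤ 2. Since 2–0–6–1–2 is a cycle in G, G is not acyclic. Forests are exactly the graphs of treewidth ≤ 1, so tw(G) ≥ 2. Therefore the treewidth is 2.

Treewidth 2.
Bags: B1 = {0, 1, 2}  B2 = {0, 1, 6}  B3 = {1, 4, 6}  B4 = {4, 6, 7}  B5 = {4, 5, 7}  B6 = {3, 5, 7}
Tree: B1–B2, B2–B3, B3–B4, B4–B5, B5–B6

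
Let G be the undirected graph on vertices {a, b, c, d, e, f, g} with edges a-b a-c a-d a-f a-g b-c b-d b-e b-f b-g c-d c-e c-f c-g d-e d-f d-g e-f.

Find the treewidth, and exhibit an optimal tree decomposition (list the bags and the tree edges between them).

The largest bag has 5 vertices, giving width 4; this decomposition certifies tw(G) ≤ 4. For the lower bound, the 5 vertices {a, b, c, d, g} are pairwise adjacent, and any tree decomposition puts a clique entirely inside one bag — forcing width ≥ 4. The upper and lower bounds meet at 4, so that is the treewidth.

Treewidth 4.
Bags: B1 = {b, c, d, e, f}  B2 = {a, b, c, d, f}  B3 = {a, b, c, d, g}
Tree: B1–B2, B2–B3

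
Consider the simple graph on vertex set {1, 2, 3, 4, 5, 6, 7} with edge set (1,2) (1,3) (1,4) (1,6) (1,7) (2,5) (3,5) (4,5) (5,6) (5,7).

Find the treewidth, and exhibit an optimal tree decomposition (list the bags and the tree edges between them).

Treewidth 2.
One such decomposition:
Bags: B1 = {1, 3, 5}  B2 = {1, 5, 7}  B3 = {1, 2, 5}  B4 = {1, 5, 6}  B5 = {1, 4, 5}
Tree: B1–B2, B2–B3, B3–B4, B4–B5

Each bag holds 3 vertices, so the decomposition has width 2, which upper-bounds the treewidth. The edges 5–3–1–7–5 form a cycle, so G is not a tree and its treewidth is at least 2. Hence tw(G) = 2 exactly.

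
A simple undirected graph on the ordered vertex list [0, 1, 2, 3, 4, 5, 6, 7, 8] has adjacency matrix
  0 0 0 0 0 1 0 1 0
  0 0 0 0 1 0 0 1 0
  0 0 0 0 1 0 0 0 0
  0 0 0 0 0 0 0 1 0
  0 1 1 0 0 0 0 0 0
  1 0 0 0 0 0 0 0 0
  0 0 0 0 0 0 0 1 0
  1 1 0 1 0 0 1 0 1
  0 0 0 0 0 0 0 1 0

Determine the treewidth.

1

A width-1 tree decomposition is:
Bags: B1 = {1, 7}  B2 = {6, 7}  B3 = {0, 7}  B4 = {1, 4}  B5 = {0, 5}  B6 = {2, 4}  B7 = {7, 8}  B8 = {3, 7}
Tree: B1–B2, B1–B3, B1–B4, B3–B5, B4–B6, B2–B7, B7–B8
Every bag has size at most 2, so the width is 2 − 1 = 1 and tw(G) ≤ 1. G has an edge, so its treewidth is at least 1. Therefore the treewidth is 1.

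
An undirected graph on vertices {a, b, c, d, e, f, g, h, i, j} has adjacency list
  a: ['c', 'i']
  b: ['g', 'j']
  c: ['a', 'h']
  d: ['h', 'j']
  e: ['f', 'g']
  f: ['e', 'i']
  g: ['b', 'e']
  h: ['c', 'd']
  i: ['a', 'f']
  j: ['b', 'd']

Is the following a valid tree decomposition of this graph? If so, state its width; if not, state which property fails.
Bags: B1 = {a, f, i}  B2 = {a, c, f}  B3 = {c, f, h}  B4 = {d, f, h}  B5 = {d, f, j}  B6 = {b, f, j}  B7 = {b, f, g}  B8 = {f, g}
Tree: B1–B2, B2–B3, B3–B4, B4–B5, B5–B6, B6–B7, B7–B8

No — vertex e appears in no bag.

A tree decomposition must satisfy three properties: every vertex lies in some bag; for every edge, both endpoints lie together in some bag; and for every vertex, the bags containing it form a connected subtree. Here vertex e appears in no bag, so the decomposition is invalid.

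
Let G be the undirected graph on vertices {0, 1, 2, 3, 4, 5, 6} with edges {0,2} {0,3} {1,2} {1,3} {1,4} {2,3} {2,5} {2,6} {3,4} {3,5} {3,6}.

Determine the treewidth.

A width-2 tree decomposition is:
Bags: B1 = {2, 3, 6}  B2 = {2, 3, 5}  B3 = {1, 2, 3}  B4 = {1, 3, 4}  B5 = {0, 2, 3}
Tree: B1–B2, B1–B3, B3–B4, B2–B5
The largest bag has 3 vertices, giving width 2; this decomposition certifies tw(G) ≤ 2. On the other hand G contains the 3-clique {0, 2, 3}. A clique must lie in a single bag of any decomposition, so no decomposition can have width below 2. Therefore the treewidth is 2.

2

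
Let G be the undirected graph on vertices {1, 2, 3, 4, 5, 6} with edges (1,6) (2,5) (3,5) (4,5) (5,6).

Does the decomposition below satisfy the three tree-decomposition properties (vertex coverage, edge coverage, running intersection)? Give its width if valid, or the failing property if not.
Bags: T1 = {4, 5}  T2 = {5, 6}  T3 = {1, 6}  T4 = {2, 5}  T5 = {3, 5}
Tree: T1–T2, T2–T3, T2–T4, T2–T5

Yes; width 1.

Vertex coverage: the bags together contain {1, 2, 3, 4, 5, 6}, the full vertex set. Edge coverage: each edge of G has both endpoints in at least one bag. Running intersection: for every vertex, the bags containing it form a connected subtree. All three properties hold, so this is a valid tree decomposition of width max|bag| − 1 = 1, and hence tw(G) ≤ 1.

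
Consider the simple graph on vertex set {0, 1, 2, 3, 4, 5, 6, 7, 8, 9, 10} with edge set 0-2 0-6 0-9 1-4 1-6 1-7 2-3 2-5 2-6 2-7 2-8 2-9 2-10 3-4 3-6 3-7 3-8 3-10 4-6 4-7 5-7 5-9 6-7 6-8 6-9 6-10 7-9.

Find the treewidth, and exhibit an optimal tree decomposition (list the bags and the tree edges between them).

Treewidth 3.
Bags: B1 = {3, 4, 6, 7}  B2 = {2, 3, 6, 7}  B3 = {2, 6, 7, 9}  B4 = {1, 4, 6, 7}  B5 = {2, 3, 6, 10}  B6 = {2, 5, 7, 9}  B7 = {2, 3, 6, 8}  B8 = {0, 2, 6, 9}
Tree: B1–B2, B2–B3, B1–B4, B2–B5, B3–B6, B5–B7, B3–B8

Every bag has size at most 4, so the width is 4 − 1 = 3 and tw(G) ≤ 3. On the other hand G contains the 4-clique {2, 5, 7, 9}. A clique must lie in a single bag of any decomposition, so no decomposition can have width below 3. Hence tw(G) = 3 exactly.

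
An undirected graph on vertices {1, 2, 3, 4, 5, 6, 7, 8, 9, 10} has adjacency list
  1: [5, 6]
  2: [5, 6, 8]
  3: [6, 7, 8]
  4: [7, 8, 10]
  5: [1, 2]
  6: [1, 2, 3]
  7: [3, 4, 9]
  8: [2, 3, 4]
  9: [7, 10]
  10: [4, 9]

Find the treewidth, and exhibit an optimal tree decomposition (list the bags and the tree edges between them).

Treewidth 2.
One optimal decomposition is:
Bags: B1 = {7, 9, 10}  B2 = {4, 7, 10}  B3 = {3, 4, 7}  B4 = {3, 4, 8}  B5 = {3, 6, 8}  B6 = {2, 6, 8}  B7 = {1, 2, 6}  B8 = {1, 2, 5}
Tree: B1–B2, B2–B3, B3–B4, B4–B5, B5–B6, B6–B7, B7–B8

Every bag has size at most 3, so the width is 3 − 1 = 2 and tw(G) ≤ 2. Since 9–10–4–7–9 is a cycle in G, G is not acyclic. Forests are exactly the graphs of treewidth ≤ 1, so tw(G) ≥ 2. Therefore the treewidth is 2.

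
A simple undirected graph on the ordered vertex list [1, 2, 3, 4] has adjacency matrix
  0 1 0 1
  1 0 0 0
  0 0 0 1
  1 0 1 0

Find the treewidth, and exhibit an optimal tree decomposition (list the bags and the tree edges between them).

The largest bag has 2 vertices, giving width 1; this decomposition certifies tw(G) ≤ 1. Since G has at least one edge (e.g. 2–1), it is not an edgeless graph, so tw(G) ≥ 1. Hence tw(G) = 1 exactly.

Treewidth 1.
One optimal decomposition is:
Bags: B1 = {1, 2}  B2 = {1, 4}  B3 = {3, 4}
Tree: B1–B2, B2–B3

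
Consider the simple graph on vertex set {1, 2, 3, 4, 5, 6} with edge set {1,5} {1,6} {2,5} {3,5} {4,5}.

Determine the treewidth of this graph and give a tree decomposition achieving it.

Every bag has size at most 2, so the width is 2 − 1 = 1 and tw(G) ≤ 1. G has an edge, so its treewidth is at least 1. Therefore the treewidth is 1.

Treewidth 1.
One optimal decomposition is:
Bags: B1 = {3, 5}  B2 = {1, 5}  B3 = {2, 5}  B4 = {4, 5}  B5 = {1, 6}
Tree: B1–B2, B2–B3, B2–B4, B2–B5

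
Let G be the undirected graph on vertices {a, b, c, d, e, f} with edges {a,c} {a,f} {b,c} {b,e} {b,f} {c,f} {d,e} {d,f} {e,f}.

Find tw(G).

2

A width-2 tree decomposition is:
Bags: B1 = {b, c, f}  B2 = {b, e, f}  B3 = {d, e, f}  B4 = {a, c, f}
Tree: B1–B2, B2–B3, B1–B4
The largest bag has 3 vertices, giving width 2; this decomposition certifies tw(G) ≤ 2. For the lower bound, the 3 vertices {d, e, f} are pairwise adjacent, and any tree decomposition puts a clique entirely inside one bag — forcing width ≥ 2. Hence tw(G) = 2 exactly.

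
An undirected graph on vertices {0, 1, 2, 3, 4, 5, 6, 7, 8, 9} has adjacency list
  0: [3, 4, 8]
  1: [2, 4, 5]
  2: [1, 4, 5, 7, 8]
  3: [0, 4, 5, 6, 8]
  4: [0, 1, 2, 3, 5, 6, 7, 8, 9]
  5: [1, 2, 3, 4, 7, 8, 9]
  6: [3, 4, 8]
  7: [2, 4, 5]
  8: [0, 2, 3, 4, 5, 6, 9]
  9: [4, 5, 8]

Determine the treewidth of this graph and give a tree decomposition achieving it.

Each bag holds 4 vertices, so the decomposition has width 3, which upper-bounds the treewidth. Conversely, {0, 3, 4, 8} is a clique of size 4, and the vertices of any clique must share a bag in every tree decomposition; so some bag has ≥ 4 vertices and tw(G) ≥ 3. The upper and lower bounds meet at 3, so that is the treewidth.

Treewidth 3.
Bags: B1 = {3, 4, 5, 8}  B2 = {2, 4, 5, 8}  B3 = {1, 2, 4, 5}  B4 = {2, 4, 5, 7}  B5 = {0, 3, 4, 8}  B6 = {3, 4, 6, 8}  B7 = {4, 5, 8, 9}
Tree: B1–B2, B2–B3, B2–B4, B1–B5, B1–B6, B2–B7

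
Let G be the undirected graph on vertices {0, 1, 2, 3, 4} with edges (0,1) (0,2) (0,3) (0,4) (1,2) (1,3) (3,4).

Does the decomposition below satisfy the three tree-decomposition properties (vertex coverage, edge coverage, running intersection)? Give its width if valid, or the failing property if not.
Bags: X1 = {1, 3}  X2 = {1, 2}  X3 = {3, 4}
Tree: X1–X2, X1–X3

A tree decomposition must satisfy three properties: every vertex lies in some bag; for every edge, both endpoints lie together in some bag; and for every vertex, the bags containing it form a connected subtree. Here vertex 0 appears in no bag, so the decomposition is invalid.

No — vertex 0 appears in no bag.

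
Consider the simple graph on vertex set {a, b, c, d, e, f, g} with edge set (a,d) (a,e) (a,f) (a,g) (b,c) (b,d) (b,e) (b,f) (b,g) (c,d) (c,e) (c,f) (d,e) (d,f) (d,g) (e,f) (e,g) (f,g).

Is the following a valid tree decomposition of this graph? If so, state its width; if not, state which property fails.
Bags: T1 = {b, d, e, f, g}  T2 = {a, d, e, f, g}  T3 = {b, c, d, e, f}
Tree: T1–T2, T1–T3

Yes; width 4.

Vertex coverage: the bags together contain {a, b, c, d, e, f, g}, the full vertex set. Edge coverage: each edge of G has both endpoints in at least one bag. Running intersection: for every vertex, the bags containing it form a connected subtree. All three properties hold, so this is a valid tree decomposition of width max|bag| − 1 = 4, and hence tw(G) ≤ 4.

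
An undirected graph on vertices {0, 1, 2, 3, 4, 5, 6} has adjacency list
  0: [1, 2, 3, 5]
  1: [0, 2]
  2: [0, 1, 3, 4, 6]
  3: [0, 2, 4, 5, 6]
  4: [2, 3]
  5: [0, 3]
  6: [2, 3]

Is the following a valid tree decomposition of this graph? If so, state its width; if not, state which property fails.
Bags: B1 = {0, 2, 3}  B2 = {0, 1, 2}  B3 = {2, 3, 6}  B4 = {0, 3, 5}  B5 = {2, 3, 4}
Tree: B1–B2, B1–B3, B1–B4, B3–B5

Every vertex of G appears in some bag (union = {0, 1, 2, 3, 4, 5, 6}); every edge is covered by a bag; and for each vertex v the set of bags containing v is connected in the bag tree. The decomposition is therefore valid. The largest bag has 3 vertices, so the width is 2.

Yes; width 2.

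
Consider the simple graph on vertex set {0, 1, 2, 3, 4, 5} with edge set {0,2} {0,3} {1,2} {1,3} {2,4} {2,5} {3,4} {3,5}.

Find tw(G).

A width-2 tree decomposition is:
Bags: B1 = {2, 3, 4}  B2 = {2, 3, 5}  B3 = {0, 2, 3}  B4 = {1, 2, 3}
Tree: B1–B2, B2–B3, B3–B4
Each bag holds 3 vertices, so the decomposition has width 2, which upper-bounds the treewidth. Since 4–3–5–2–4 is a cycle in G, G is not acyclic. Forests are exactly the graphs of treewidth ≤ 1, so tw(G) ≥ 2. Hence tw(G) = 2 exactly.

2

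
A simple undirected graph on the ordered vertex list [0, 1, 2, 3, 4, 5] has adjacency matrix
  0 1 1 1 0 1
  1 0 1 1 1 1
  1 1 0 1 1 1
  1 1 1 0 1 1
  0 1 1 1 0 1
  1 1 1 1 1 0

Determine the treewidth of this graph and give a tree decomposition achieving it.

Treewidth 4.
One optimal decomposition is:
Bags: B1 = {1, 2, 3, 4, 5}  B2 = {0, 1, 2, 3, 5}
Tree: B1–B2

Every bag has size at most 5, so the width is 5 − 1 = 4 and tw(G) ≤ 4. Conversely, {0, 1, 2, 3, 5} is a clique of size 5, and the vertices of any clique must share a bag in every tree decomposition; so some bag has ≥ 5 vertices and tw(G) ≥ 4. Combining the bounds, tw(G) = 4.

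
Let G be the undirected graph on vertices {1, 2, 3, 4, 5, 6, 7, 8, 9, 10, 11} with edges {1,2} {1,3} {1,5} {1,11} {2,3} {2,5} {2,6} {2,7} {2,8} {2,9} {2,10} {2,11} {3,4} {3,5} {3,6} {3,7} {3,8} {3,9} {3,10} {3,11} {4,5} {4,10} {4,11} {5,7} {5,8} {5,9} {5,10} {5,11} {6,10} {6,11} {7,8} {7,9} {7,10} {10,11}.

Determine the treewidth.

A width-4 tree decomposition is:
Bags: B1 = {3, 4, 5, 10, 11}  B2 = {2, 3, 5, 10, 11}  B3 = {1, 2, 3, 5, 11}  B4 = {2, 3, 6, 10, 11}  B5 = {2, 3, 5, 7, 10}  B6 = {2, 3, 5, 7, 9}  B7 = {2, 3, 5, 7, 8}
Tree: B1–B2, B2–B3, B2–B4, B2–B5, B5–B6, B6–B7
Each bag holds 5 vertices, so the decomposition has width 4, which upper-bounds the treewidth. For the lower bound, the 5 vertices {1, 2, 3, 5, 11} are pairwise adjacent, and any tree decomposition puts a clique entirely inside one bag — forcing width ≥ 4. Combining the bounds, tw(G) = 4.

4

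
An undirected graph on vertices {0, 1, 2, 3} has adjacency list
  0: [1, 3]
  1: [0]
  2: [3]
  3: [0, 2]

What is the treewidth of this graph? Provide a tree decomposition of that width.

The largest bag has 2 vertices, giving width 1; this decomposition certifies tw(G) ≤ 1. Any graph with an edge has treewidth ≥ 1, and G has the edge 1–0. Combining the bounds, tw(G) = 1.

Treewidth 1.
One such decomposition:
Bags: B1 = {0, 1}  B2 = {0, 3}  B3 = {2, 3}
Tree: B1–B2, B2–B3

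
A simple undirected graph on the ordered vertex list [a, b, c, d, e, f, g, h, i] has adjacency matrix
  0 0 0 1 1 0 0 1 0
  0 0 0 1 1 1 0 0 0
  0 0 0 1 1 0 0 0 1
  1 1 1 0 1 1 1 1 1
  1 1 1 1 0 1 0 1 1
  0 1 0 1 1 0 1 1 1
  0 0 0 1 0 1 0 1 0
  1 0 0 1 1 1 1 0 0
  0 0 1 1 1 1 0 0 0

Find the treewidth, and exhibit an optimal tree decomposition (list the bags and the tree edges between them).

Every bag has size at most 4, so the width is 4 − 1 = 3 and tw(G) ≤ 3. For the lower bound, the 4 vertices {d, f, g, h} are pairwise adjacent, and any tree decomposition puts a clique entirely inside one bag — forcing width ≥ 3. Combining the bounds, tw(G) = 3.

Treewidth 3.
One optimal decomposition is:
Bags: B1 = {d, f, g, h}  B2 = {d, e, f, h}  B3 = {d, e, f, i}  B4 = {c, d, e, i}  B5 = {b, d, e, f}  B6 = {a, d, e, h}
Tree: B1–B2, B2–B3, B3–B4, B2–B5, B2–B6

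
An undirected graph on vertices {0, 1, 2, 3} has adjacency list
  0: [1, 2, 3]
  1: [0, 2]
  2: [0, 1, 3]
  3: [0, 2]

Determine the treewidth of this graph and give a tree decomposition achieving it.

The largest bag has 3 vertices, giving width 2; this decomposition certifies tw(G) ≤ 2. Conversely, {0, 1, 2} is a clique of size 3, and the vertices of any clique must share a bag in every tree decomposition; so some bag has ≥ 3 vertices and tw(G) ≥ 2. Combining the bounds, tw(G) = 2.

Treewidth 2.
Bags: B1 = {0, 2, 3}  B2 = {0, 1, 2}
Tree: B1–B2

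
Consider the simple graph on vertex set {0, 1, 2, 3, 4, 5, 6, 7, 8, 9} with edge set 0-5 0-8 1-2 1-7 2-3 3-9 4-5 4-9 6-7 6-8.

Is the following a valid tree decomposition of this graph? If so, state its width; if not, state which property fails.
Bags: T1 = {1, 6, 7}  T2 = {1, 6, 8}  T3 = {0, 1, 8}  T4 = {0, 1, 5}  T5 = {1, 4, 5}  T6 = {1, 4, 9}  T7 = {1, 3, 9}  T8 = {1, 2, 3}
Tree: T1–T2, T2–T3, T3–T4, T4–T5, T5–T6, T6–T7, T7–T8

Yes; width 2.

Vertex coverage: the bags together contain {0, 1, 2, 3, 4, 5, 6, 7, 8, 9}, the full vertex set. Edge coverage: each edge of G has both endpoints in at least one bag. Running intersection: for every vertex, the bags containing it form a connected subtree. All three properties hold, so this is a valid tree decomposition of width max|bag| − 1 = 2, and hence tw(G) ≤ 2.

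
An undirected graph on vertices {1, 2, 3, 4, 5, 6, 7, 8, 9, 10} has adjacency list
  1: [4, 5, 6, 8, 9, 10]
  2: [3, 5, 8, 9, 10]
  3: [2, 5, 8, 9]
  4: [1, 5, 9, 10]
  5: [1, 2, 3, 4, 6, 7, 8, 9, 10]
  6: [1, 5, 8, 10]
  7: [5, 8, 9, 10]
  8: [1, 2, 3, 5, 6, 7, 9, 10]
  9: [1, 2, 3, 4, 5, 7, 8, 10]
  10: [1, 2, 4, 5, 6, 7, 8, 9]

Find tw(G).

A width-4 tree decomposition is:
Bags: B1 = {1, 5, 8, 9, 10}  B2 = {2, 5, 8, 9, 10}  B3 = {5, 7, 8, 9, 10}  B4 = {1, 5, 6, 8, 10}  B5 = {2, 3, 5, 8, 9}  B6 = {1, 4, 5, 9, 10}
Tree: B1–B2, B2–B3, B1–B4, B2–B5, B1–B6
Every bag has size at most 5, so the width is 5 − 1 = 4 and tw(G) ≤ 4. Conversely, {1, 5, 8, 9, 10} is a clique of size 5, and the vertices of any clique must share a bag in every tree decomposition; so some bag has ≥ 5 vertices and tw(G) ≥ 4. The upper and lower bounds meet at 4, so that is the treewidth.

4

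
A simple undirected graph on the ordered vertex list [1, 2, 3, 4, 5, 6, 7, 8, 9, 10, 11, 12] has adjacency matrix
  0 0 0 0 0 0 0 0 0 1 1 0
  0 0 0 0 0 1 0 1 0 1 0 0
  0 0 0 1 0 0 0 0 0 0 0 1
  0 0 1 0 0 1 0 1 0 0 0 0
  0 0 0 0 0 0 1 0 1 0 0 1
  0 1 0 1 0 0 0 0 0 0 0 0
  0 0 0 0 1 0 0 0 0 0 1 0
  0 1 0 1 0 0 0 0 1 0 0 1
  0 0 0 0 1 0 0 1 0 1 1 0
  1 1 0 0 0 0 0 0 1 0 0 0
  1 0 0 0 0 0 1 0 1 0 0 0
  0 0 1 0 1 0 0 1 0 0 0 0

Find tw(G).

A width-3 tree decomposition is:
Bags: B1 = {1, 7, 10, 11}  B2 = {7, 9, 10, 11}  B3 = {5, 7, 9, 10}  B4 = {2, 5, 9, 10}  B5 = {2, 5, 8, 9}  B6 = {2, 5, 8, 12}  B7 = {2, 6, 8, 12}  B8 = {4, 6, 8, 12}  B9 = {3, 4, 6, 12}
Tree: B1–B2, B2–B3, B3–B4, B4–B5, B5–B6, B6–B7, B7–B8, B8–B9
Every bag has size at most 4, so the width is 4 − 1 = 3 and tw(G) ≤ 3. For the lower bound: the 4 vertex sets {1,7,11}, {10}, {9}, {2,5,8,12} are disjoint, each induces a connected subgraph, and every pair is joined by at least one edge of G. Contracting each set to a single vertex therefore yields K_{4} as a minor, and since treewidth is minor-monotone, tw(G) ≥ tw(K_{4}) = 3. The upper and lower bounds meet at 3, so that is the treewidth.

3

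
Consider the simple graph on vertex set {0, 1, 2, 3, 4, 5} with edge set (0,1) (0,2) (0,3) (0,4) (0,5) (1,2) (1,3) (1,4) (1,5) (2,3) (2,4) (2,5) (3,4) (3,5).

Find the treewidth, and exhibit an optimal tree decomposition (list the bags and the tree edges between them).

Every bag has size at most 5, so the width is 5 − 1 = 4 and tw(G) ≤ 4. For the lower bound, the 5 vertices {0, 1, 2, 3, 4} are pairwise adjacent, and any tree decomposition puts a clique entirely inside one bag — forcing width ≥ 4. Hence tw(G) = 4 exactly.

Treewidth 4.
One such decomposition:
Bags: B1 = {0, 1, 2, 3, 5}  B2 = {0, 1, 2, 3, 4}
Tree: B1–B2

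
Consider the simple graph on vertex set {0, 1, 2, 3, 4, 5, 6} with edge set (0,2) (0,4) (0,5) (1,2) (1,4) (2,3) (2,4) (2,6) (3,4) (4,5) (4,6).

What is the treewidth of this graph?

A width-2 tree decomposition is:
Bags: B1 = {1, 2, 4}  B2 = {2, 3, 4}  B3 = {2, 4, 6}  B4 = {0, 2, 4}  B5 = {0, 4, 5}
Tree: B1–B2, B2–B3, B3–B4, B4–B5
Each bag holds 3 vertices, so the decomposition has width 2, which upper-bounds the treewidth. Conversely, {0, 2, 4} is a clique of size 3, and the vertices of any clique must share a bag in every tree decomposition; so some bag has ≥ 3 vertices and tw(G) ≥ 2. Combining the bounds, tw(G) = 2.

2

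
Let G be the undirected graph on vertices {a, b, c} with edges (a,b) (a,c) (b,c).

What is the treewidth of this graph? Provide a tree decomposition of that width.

Treewidth 2.
One optimal decomposition is:
Bags: B1 = {a, b, c}
Tree: (single bag)

With just one bag of size 3, the width is 3 − 1 = 2, so tw(G) ≤ 2. Conversely, {a, b, c} is a clique of size 3, and the vertices of any clique must share a bag in every tree decomposition; so some bag has ≥ 3 vertices and tw(G) ≥ 2. Combining the bounds, tw(G) = 2.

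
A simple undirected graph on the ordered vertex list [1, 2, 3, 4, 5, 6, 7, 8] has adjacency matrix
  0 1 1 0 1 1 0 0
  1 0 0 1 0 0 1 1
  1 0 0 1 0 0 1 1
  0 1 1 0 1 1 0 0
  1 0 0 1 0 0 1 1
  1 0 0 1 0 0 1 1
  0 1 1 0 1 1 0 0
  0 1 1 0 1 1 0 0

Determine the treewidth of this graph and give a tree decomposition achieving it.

The largest bag has 5 vertices, giving width 4; this decomposition certifies tw(G) ≤ 4. For the lower bound: the 5 vertex sets {1,5}, {3,8}, {6,7}, {2}, {4} are disjoint, each induces a connected subgraph, and every pair is joined by at least one edge of G. Contracting each set to a single vertex therefore yields K_{5} as a minor, and since treewidth is minor-monotone, tw(G) ≥ tw(K_{5}) = 4. Therefore the treewidth is 4.

Treewidth 4.
One such decomposition:
Bags: B1 = {1, 2, 3, 5, 6}  B2 = {2, 3, 5, 6, 8}  B3 = {2, 3, 5, 6, 7}  B4 = {2, 3, 4, 5, 6}
Tree: B1–B2, B2–B3, B3–B4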